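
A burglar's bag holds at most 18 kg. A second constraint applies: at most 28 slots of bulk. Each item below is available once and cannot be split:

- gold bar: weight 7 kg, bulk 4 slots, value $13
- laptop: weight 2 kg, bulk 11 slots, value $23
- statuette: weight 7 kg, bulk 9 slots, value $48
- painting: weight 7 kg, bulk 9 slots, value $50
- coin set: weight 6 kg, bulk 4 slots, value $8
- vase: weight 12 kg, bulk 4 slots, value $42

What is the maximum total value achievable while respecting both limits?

$98

Feasible sets respecting both limits:
- statuette+painting: weight 14, bulk 18, value 98
- gold bar+laptop+painting: weight 16, bulk 24, value 86
- gold bar+laptop+statuette: weight 16, bulk 24, value 84
- laptop+painting+coin set: weight 15, bulk 24, value 81
Best: $98.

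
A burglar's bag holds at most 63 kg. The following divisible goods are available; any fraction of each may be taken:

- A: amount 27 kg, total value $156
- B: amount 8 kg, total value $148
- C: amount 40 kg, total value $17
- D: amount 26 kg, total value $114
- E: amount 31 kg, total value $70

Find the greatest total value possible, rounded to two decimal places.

422.52

Take in order of value per unit:
- B (148/8 per unit): all 8 → value 148, running total 148.00
- A (156/27 per unit): all 27 → value 156, running total 304.00
- D (114/26 per unit): all 26 → value 114, running total 418.00
- E (70/31 per unit): 2 of 31 → value 2×70/31 = 4.5161, running total 422.52
Total 422.52.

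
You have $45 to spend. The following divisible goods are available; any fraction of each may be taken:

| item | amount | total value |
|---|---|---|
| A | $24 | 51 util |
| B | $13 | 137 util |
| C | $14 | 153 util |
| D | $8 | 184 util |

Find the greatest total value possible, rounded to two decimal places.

495.25

Take in order of value per unit:
- D (184/8 per unit): all 8 → value 184, running total 184.00
- C (153/14 per unit): all 14 → value 153, running total 337.00
- B (137/13 per unit): all 13 → value 137, running total 474.00
- A (51/24 per unit): 10 of 24 → value 10×51/24 = 21.2500, running total 495.25
Total 495.25.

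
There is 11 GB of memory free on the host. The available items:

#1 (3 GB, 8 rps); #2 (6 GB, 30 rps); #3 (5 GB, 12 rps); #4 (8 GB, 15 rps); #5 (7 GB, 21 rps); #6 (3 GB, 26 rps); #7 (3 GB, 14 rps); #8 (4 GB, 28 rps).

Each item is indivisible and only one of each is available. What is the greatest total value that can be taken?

68 rps

Check high-value combinations within 11 GB:
- #6+#7+#8: memory 3+3+4=10, value 26+14+28=68
- #1+#6+#8: memory 3+3+4=10, value 8+26+28=62
- #2+#8: memory 6+4=10, value 30+28=58
- #2+#6: memory 6+3=9, value 30+26=56
- #6+#8: memory 3+4=7, value 26+28=54
Best: 68 rps.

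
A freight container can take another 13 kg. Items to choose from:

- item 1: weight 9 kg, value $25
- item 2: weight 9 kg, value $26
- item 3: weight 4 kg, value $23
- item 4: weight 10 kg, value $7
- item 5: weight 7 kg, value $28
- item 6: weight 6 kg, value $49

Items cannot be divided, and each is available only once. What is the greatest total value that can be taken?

$77

Check high-value combinations within 13 kg:
- item 5+item 6: weight 7+6=13, value 28+49=77
- item 3+item 6: weight 4+6=10, value 23+49=72
- item 3+item 5: weight 4+7=11, value 23+28=51
- item 6: weight 6, value 49
Best: $77.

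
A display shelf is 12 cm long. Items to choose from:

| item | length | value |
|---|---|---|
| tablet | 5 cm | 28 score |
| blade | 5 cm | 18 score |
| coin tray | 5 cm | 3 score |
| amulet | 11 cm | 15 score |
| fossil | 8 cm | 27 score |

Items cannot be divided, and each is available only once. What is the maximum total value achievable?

Check high-value combinations within 12 cm:
- tablet+blade: length 5+5=10, value 28+18=46
- tablet+coin tray: length 5+5=10, value 28+3=31
- tablet: length 5, value 28
- fossil: length 8, value 27
Best: 46 score.

46 score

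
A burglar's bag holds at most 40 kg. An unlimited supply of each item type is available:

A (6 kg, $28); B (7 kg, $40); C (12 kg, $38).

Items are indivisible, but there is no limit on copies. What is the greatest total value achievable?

Best value-per-unit is B at 40/7; filling with it alone gives 5×40 = 200.
Optimal mix: 2×A + 4×B → weight 40, value 216.

$216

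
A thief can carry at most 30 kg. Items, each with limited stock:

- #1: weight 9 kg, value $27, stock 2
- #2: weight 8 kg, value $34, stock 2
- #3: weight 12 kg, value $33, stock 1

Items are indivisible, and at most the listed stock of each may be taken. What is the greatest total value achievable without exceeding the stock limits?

$101

Best selections within weight 30 and stock limits:
- 2×#2 + 1×#3: weight 28, value 101
- 1×#1 + 2×#2: weight 25, value 95
- 1×#1 + 1×#2 + 1×#3: weight 29, value 94
- 2×#1 + 1×#2: weight 26, value 88
Best: $101.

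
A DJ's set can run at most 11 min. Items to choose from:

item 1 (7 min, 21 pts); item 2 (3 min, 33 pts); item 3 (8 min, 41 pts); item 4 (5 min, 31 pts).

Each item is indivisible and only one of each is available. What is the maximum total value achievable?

74 pts

This is a 0/1 knapsack; check combinations near the capacity.
- item 2+item 3: duration 3+8=11, value 33+41=74
- item 2+item 4: duration 3+5=8, value 33+31=64
- item 1+item 2: duration 7+3=10, value 21+33=54
Best: 74 pts.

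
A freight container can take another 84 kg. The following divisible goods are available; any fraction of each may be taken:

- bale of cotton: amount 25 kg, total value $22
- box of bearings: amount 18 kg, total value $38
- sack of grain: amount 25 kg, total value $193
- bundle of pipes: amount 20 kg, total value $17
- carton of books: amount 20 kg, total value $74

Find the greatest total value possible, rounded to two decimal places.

Take in order of value per unit:
- sack of grain (193/25 per unit): all 25 → value 193, running total 193.00
- carton of books (74/20 per unit): all 20 → value 74, running total 267.00
- box of bearings (38/18 per unit): all 18 → value 38, running total 305.00
- bale of cotton (22/25 per unit): 21 of 25 → value 21×22/25 = 18.4800, running total 323.48
Total 323.48.

323.48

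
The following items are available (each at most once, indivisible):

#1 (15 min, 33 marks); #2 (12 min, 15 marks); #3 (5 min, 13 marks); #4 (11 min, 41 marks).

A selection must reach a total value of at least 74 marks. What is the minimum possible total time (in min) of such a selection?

26

Subsets with value ≥ 74, sorted by total time:
- #1+#4: time 26, value 74
- #1+#3+#4: time 31, value 87
- #1+#2+#4: time 38, value 89
Minimum time: 26 min.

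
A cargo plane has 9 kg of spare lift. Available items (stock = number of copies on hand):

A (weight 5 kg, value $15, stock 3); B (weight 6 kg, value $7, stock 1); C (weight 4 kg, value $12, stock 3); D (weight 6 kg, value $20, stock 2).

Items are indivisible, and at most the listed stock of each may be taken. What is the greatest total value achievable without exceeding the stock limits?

$27

Top feasible selections:
- 1×A + 1×C: weight 9, value 27
- 2×C: weight 8, value 24
Best: $27.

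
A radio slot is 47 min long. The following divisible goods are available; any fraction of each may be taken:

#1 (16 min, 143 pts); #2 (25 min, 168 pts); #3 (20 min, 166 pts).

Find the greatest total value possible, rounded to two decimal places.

382.92

Take in order of value per unit:
- #1 (143/16 per unit): all 16 → value 143, running total 143.00
- #3 (166/20 per unit): all 20 → value 166, running total 309.00
- #2 (168/25 per unit): 11 of 25 → value 11×168/25 = 73.9200, running total 382.92
Total 382.92.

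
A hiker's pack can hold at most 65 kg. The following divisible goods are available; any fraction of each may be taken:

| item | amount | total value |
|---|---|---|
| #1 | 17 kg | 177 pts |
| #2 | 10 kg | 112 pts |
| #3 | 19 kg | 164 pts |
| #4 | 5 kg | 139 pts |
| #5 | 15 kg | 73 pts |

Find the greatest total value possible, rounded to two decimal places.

Take in order of value per unit:
- #4 (139/5 per unit): all 5 → value 139, running total 139.00
- #2 (112/10 per unit): all 10 → value 112, running total 251.00
- #1 (177/17 per unit): all 17 → value 177, running total 428.00
- #3 (164/19 per unit): all 19 → value 164, running total 592.00
- #5 (73/15 per unit): 14 of 15 → value 14×73/15 = 68.1333, running total 660.13
Total 660.13.

660.13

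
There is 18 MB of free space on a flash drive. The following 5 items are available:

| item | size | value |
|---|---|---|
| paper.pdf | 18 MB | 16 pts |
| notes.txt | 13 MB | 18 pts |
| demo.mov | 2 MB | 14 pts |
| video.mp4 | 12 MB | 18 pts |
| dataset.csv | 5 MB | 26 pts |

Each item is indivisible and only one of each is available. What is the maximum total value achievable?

44 pts

Check high-value combinations within 18 MB:
- video.mp4+dataset.csv: size 12+5=17, value 18+26=44
- notes.txt+dataset.csv: size 13+5=18, value 18+26=44
- demo.mov+dataset.csv: size 2+5=7, value 14+26=40
Best: 44 pts.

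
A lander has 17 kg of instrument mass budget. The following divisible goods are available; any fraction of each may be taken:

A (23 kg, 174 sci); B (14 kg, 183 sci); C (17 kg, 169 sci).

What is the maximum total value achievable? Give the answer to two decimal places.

212.82

Take in order of value per unit:
- B (183/14 per unit): all 14 → value 183, running total 183.00
- C (169/17 per unit): 3 of 17 → value 3×169/17 = 29.8235, running total 212.82
Total 212.82.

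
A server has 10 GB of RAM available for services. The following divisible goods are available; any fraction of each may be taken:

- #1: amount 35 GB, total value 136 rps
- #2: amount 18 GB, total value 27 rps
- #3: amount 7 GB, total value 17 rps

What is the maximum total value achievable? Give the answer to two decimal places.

Take in order of value per unit:
- #1 (136/35 per unit): 10 of 35 → value 10×136/35 = 38.8571, running total 38.86
Total 38.86.

38.86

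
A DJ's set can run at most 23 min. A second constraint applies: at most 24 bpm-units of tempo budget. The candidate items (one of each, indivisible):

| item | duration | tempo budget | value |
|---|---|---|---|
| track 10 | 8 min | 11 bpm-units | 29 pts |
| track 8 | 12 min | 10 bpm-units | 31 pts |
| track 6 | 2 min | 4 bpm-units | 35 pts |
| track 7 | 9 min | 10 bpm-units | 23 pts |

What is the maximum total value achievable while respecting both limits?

Feasible sets respecting both limits:
- track 8+track 6+track 7: duration 23, tempo budget 24, value 89
- track 8+track 6: duration 14, tempo budget 14, value 66
- track 10+track 6: duration 10, tempo budget 15, value 64
Best: 89 pts.

89 pts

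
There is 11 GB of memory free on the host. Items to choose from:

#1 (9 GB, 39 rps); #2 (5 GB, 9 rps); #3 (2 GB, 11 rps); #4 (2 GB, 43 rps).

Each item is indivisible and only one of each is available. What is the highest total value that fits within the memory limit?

82 rps

Check high-value combinations within 11 GB:
- #1+#4: memory 9+2=11, value 39+43=82
- #2+#3+#4: memory 5+2+2=9, value 9+11+43=63
- #3+#4: memory 2+2=4, value 11+43=54
Best: 82 rps.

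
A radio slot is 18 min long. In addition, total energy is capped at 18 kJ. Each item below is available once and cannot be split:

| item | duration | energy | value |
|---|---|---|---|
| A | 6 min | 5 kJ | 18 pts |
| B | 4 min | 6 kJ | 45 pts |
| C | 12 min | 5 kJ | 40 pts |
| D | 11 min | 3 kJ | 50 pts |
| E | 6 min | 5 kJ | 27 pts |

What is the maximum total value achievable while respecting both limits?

95 pts

Feasible sets respecting both limits:
- B+D: duration 15, energy 9, value 95
- A+B+E: duration 16, energy 16, value 90
- B+C: duration 16, energy 11, value 85
Best: 95 pts.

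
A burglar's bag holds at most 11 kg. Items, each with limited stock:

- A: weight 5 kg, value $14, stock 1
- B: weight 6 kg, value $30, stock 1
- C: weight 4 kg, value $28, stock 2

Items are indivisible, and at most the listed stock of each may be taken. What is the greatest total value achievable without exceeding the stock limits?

Best selections within weight 11 and stock limits:
- 1×B + 1×C: weight 10, value 58
- 2×C: weight 8, value 56
- 1×A + 1×B: weight 11, value 44
- 1×A + 1×C: weight 9, value 42
Best: $58.

$58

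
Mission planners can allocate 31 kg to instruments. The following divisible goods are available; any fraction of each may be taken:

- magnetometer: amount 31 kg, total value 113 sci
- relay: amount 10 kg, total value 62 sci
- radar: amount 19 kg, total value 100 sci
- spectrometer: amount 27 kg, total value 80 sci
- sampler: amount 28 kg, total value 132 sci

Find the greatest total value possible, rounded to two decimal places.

Take in order of value per unit:
- relay (62/10 per unit): all 10 → value 62, running total 62.00
- radar (100/19 per unit): all 19 → value 100, running total 162.00
- sampler (132/28 per unit): 2 of 28 → value 2×132/28 = 9.4286, running total 171.43
Total 171.43.

171.43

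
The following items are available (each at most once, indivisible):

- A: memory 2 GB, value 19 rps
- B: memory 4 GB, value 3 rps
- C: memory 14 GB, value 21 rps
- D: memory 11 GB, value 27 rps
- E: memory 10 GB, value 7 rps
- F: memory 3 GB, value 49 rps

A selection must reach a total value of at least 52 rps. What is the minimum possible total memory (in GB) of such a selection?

Subsets with value ≥ 52, sorted by total memory:
- A+F: memory 5, value 68
- B+F: memory 7, value 52
- A+B+F: memory 9, value 71
- E+F: memory 13, value 56
Minimum memory: 5 GB.

5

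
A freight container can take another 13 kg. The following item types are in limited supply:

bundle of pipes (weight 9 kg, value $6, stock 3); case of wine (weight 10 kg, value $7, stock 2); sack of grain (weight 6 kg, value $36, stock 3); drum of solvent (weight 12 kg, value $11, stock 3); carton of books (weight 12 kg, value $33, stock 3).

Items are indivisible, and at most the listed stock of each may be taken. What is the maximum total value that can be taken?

Best selections within weight 13 and stock limits:
- 2×sack of grain: weight 12, value 72
- 1×sack of grain: weight 6, value 36
- 1×carton of books: weight 12, value 33
- 1×drum of solvent: weight 12, value 11
Best: $72.

$72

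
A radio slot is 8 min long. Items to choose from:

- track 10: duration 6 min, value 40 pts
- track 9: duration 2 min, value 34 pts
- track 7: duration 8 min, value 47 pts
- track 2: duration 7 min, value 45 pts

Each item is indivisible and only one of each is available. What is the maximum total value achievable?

This is a 0/1 knapsack; check combinations near the capacity.
- track 10+track 9: duration 6+2=8, value 40+34=74
- track 7: duration 8, value 47
- track 2: duration 7, value 45
- track 10: duration 6, value 40
Best: 74 pts.

74 pts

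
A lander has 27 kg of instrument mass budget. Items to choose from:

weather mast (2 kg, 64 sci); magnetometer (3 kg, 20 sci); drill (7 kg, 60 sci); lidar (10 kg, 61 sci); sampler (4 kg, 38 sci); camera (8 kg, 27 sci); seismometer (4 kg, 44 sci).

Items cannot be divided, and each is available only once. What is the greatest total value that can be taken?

267 sci

Check high-value combinations within 27 kg:
- weather mast+drill+lidar+sampler+seismometer: mass 2+7+10+4+4=27, value 64+60+61+38+44=267
- weather mast+magnetometer+drill+lidar+seismometer: mass 2+3+7+10+4=26, value 64+20+60+61+44=249
- weather mast+magnetometer+drill+lidar+sampler: mass 2+3+7+10+4=26, value 64+20+60+61+38=243
- weather mast+drill+sampler+camera+seismometer: mass 2+7+4+8+4=25, value 64+60+38+27+44=233
Best: 267 sci.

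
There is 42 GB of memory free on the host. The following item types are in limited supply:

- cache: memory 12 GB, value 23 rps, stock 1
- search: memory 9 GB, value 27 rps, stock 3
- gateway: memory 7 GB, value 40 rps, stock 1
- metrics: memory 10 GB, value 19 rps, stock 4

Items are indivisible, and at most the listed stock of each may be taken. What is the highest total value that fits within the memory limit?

121 rps

Best selections within memory 42 and stock limits:
- 3×search + 1×gateway: memory 34, value 121
- 1×cache + 2×search + 1×gateway: memory 37, value 117
- 2×search + 1×gateway + 1×metrics: memory 35, value 113
Best: 121 rps.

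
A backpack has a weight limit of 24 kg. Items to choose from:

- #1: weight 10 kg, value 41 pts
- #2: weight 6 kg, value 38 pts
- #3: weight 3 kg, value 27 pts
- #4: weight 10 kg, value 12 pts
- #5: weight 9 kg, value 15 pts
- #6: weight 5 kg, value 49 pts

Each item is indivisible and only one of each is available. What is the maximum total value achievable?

155 pts

This is a 0/1 knapsack; check combinations near the capacity.
- #1+#2+#3+#6: weight 10+6+3+5=24, value 41+38+27+49=155
- #2+#3+#5+#6: weight 6+3+9+5=23, value 38+27+15+49=129
- #1+#2+#6: weight 10+6+5=21, value 41+38+49=128
- #2+#3+#4+#6: weight 6+3+10+5=24, value 38+27+12+49=126
Best: 155 pts.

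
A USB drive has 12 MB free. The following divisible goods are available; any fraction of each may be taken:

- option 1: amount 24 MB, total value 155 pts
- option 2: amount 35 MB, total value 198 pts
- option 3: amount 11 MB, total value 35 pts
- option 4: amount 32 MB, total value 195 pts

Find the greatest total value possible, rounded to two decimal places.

77.50

Take in order of value per unit:
- option 1 (155/24 per unit): 12 of 24 → value 12×155/24 = 77.5000, running total 77.50
Total 77.50.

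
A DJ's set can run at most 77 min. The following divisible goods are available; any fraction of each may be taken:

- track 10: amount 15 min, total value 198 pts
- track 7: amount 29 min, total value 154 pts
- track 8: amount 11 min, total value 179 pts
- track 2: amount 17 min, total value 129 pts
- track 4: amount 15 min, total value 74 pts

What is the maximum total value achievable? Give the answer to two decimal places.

Take in order of value per unit:
- track 8 (179/11 per unit): all 11 → value 179, running total 179.00
- track 10 (198/15 per unit): all 15 → value 198, running total 377.00
- track 2 (129/17 per unit): all 17 → value 129, running total 506.00
- track 7 (154/29 per unit): all 29 → value 154, running total 660.00
- track 4 (74/15 per unit): 5 of 15 → value 5×74/15 = 24.6667, running total 684.67
Total 684.67.

684.67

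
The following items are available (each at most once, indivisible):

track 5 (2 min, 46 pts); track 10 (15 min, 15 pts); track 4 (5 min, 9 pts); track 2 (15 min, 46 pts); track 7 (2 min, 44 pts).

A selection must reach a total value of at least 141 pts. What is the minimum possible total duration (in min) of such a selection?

24

Subsets with value ≥ 141, sorted by total duration:
- track 5+track 4+track 2+track 7: duration 24, value 145
- track 5+track 10+track 2+track 7: duration 34, value 151
Minimum duration: 24 min.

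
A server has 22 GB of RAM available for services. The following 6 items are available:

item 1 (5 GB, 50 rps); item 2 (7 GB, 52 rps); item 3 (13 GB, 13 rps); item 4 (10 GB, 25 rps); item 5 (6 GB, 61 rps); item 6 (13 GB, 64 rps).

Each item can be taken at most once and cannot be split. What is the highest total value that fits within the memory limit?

163 rps

Check high-value combinations within 22 GB:
- item 1+item 2+item 5: memory 5+7+6=18, value 50+52+61=163
- item 1+item 4+item 5: memory 5+10+6=21, value 50+25+61=136
- item 1+item 2+item 4: memory 5+7+10=22, value 50+52+25=127
- item 5+item 6: memory 6+13=19, value 61+64=125
- item 2+item 6: memory 7+13=20, value 52+64=116
Best: 163 rps.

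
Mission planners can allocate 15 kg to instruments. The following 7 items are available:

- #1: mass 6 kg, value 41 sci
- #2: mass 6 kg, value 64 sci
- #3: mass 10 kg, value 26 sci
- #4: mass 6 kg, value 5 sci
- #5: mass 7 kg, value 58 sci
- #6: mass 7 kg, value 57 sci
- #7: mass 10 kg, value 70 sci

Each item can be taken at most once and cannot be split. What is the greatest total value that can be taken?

122 sci

Check high-value combinations within 15 kg:
- #2+#5: mass 6+7=13, value 64+58=122
- #2+#6: mass 6+7=13, value 64+57=121
- #5+#6: mass 7+7=14, value 58+57=115
Best: 122 sci.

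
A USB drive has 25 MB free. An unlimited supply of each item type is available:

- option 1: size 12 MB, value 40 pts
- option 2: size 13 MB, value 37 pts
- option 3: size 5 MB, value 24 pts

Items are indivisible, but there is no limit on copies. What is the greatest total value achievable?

120 pts

Best value-per-unit is option 3 at 24/5, and filling with it alone uses size 5×5=25. No mix of the others beats 5×24 = 120.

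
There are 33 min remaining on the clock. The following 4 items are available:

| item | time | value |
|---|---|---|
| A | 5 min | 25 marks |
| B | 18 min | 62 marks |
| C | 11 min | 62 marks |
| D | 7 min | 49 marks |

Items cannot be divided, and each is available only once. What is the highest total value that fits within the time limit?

Check high-value combinations within 33 min:
- A+C+D: time 5+11+7=23, value 25+62+49=136
- A+B+D: time 5+18+7=30, value 25+62+49=136
- B+C: time 18+11=29, value 62+62=124
- C+D: time 11+7=18, value 62+49=111
- B+D: time 18+7=25, value 62+49=111
Best: 136 marks.

136 marks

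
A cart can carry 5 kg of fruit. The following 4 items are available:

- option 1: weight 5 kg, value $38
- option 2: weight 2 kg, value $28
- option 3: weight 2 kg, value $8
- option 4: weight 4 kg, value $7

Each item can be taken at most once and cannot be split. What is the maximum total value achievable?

$38

Check high-value combinations within 5 kg:
- option 1: weight 5, value 38
- option 2+option 3: weight 2+2=4, value 28+8=36
- option 2: weight 2, value 28
- option 3: weight 2, value 8
Best: $38.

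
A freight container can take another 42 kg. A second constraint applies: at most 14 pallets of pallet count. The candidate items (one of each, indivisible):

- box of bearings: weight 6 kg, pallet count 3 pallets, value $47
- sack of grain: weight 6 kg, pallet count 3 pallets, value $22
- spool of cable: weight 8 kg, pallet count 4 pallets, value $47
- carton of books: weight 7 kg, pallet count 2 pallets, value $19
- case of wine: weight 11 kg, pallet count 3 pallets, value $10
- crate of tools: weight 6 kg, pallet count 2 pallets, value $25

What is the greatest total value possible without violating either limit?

Feasible sets respecting both limits:
- box of bearings+sack of grain+spool of cable+carton of books+crate of tools: weight 33, pallet count 14, value 160
- box of bearings+spool of cable+carton of books+case of wine+crate of tools: weight 38, pallet count 14, value 148
- box of bearings+sack of grain+spool of cable+crate of tools: weight 26, pallet count 12, value 141
Best: $160.

$160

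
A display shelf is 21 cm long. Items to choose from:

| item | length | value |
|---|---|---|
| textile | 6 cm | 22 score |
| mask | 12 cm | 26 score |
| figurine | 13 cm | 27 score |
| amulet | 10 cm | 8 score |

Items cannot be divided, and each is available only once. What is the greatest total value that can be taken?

49 score

Check high-value combinations within 21 cm:
- textile+figurine: length 6+13=19, value 22+27=49
- textile+mask: length 6+12=18, value 22+26=48
- textile+amulet: length 6+10=16, value 22+8=30
- figurine: length 13, value 27
- mask: length 12, value 26
Best: 49 score.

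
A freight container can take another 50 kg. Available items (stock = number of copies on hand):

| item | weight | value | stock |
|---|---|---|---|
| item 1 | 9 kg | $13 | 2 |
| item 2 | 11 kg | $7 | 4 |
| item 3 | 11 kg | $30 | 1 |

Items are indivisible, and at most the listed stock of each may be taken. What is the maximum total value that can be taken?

$63

Top feasible selections:
- 2×item 1 + 1×item 2 + 1×item 3: weight 40, value 63
- 1×item 1 + 2×item 2 + 1×item 3: weight 42, value 57
- 2×item 1 + 1×item 3: weight 29, value 56
Best: $63.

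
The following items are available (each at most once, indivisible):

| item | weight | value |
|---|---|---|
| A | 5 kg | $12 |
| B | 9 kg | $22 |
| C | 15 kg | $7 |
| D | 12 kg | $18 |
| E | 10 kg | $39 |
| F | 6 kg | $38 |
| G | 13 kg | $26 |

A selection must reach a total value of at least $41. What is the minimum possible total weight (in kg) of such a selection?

11

Subsets with value ≥ 41, sorted by total weight:
- A+F: weight 11, value 50
- B+F: weight 15, value 60
- A+E: weight 15, value 51
- E+F: weight 16, value 77
Minimum weight: 11 kg.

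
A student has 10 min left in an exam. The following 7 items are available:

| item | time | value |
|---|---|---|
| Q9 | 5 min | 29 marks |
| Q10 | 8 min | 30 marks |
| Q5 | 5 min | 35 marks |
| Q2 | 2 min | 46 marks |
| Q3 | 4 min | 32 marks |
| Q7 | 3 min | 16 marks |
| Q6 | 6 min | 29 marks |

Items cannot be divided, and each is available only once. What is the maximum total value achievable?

97 marks

Check high-value combinations within 10 min:
- Q5+Q2+Q7: time 5+2+3=10, value 35+46+16=97
- Q2+Q3+Q7: time 2+4+3=9, value 46+32+16=94
- Q9+Q2+Q7: time 5+2+3=10, value 29+46+16=91
- Q5+Q2: time 5+2=7, value 35+46=81
Best: 97 marks.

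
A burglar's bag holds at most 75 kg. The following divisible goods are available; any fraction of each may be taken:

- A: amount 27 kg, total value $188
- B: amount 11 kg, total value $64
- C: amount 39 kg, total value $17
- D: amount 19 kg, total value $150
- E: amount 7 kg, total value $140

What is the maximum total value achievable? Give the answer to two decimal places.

546.79

Take in order of value per unit:
- E (140/7 per unit): all 7 → value 140, running total 140.00
- D (150/19 per unit): all 19 → value 150, running total 290.00
- A (188/27 per unit): all 27 → value 188, running total 478.00
- B (64/11 per unit): all 11 → value 64, running total 542.00
- C (17/39 per unit): 11 of 39 → value 11×17/39 = 4.7949, running total 546.79
Total 546.79.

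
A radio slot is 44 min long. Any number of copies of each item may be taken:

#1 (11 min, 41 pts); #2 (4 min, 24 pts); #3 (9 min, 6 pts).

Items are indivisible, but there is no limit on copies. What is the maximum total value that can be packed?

Best value-per-unit is #2 at 24/4, and filling with it alone uses duration 11×4=44. No mix of the others beats 11×24 = 264.

264 pts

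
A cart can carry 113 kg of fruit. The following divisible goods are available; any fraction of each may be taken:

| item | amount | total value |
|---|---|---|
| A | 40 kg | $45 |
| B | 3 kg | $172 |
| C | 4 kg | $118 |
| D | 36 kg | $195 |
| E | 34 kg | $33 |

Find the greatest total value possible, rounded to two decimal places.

Take in order of value per unit:
- B (172/3 per unit): all 3 → value 172, running total 172.00
- C (118/4 per unit): all 4 → value 118, running total 290.00
- D (195/36 per unit): all 36 → value 195, running total 485.00
- A (45/40 per unit): all 40 → value 45, running total 530.00
- E (33/34 per unit): 30 of 34 → value 30×33/34 = 29.1176, running total 559.12
Total 559.12.

559.12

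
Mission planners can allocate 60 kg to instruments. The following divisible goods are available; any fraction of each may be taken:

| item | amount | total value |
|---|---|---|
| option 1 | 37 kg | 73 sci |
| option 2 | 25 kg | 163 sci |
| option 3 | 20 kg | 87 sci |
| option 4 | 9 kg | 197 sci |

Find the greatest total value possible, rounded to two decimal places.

Take in order of value per unit:
- option 4 (197/9 per unit): all 9 → value 197, running total 197.00
- option 2 (163/25 per unit): all 25 → value 163, running total 360.00
- option 3 (87/20 per unit): all 20 → value 87, running total 447.00
- option 1 (73/37 per unit): 6 of 37 → value 6×73/37 = 11.8378, running total 458.84
Total 458.84.

458.84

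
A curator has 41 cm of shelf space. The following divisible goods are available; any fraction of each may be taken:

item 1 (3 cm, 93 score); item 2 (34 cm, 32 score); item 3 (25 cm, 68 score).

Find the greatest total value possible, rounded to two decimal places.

173.24

Take in order of value per unit:
- item 1 (93/3 per unit): all 3 → value 93, running total 93.00
- item 3 (68/25 per unit): all 25 → value 68, running total 161.00
- item 2 (32/34 per unit): 13 of 34 → value 13×32/34 = 12.2353, running total 173.24
Total 173.24.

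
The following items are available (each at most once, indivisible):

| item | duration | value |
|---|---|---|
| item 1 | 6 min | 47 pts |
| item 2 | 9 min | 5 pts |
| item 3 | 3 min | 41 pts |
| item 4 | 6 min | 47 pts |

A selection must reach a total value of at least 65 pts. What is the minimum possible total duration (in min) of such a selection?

Subsets with value ≥ 65, sorted by total duration:
- item 1+item 3: duration 9, value 88
- item 3+item 4: duration 9, value 88
Minimum duration: 9 min.

9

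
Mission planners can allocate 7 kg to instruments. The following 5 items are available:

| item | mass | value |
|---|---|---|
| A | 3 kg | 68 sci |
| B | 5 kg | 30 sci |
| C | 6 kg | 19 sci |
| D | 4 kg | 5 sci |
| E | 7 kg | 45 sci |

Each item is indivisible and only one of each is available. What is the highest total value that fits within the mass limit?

73 sci

Check high-value combinations within 7 kg:
- A+D: mass 3+4=7, value 68+5=73
- A: mass 3, value 68
- E: mass 7, value 45
- B: mass 5, value 30
- C: mass 6, value 19
Best: 73 sci.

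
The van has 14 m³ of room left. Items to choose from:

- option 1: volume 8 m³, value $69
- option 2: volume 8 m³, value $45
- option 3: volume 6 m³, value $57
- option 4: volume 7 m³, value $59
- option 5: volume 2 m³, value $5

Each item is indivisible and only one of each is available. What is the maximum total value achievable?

$126

This is a 0/1 knapsack; check combinations near the capacity.
- option 1+option 3: volume 8+6=14, value 69+57=126
- option 3+option 4: volume 6+7=13, value 57+59=116
- option 2+option 3: volume 8+6=14, value 45+57=102
- option 1+option 5: volume 8+2=10, value 69+5=74
- option 1: volume 8, value 69
Best: $126.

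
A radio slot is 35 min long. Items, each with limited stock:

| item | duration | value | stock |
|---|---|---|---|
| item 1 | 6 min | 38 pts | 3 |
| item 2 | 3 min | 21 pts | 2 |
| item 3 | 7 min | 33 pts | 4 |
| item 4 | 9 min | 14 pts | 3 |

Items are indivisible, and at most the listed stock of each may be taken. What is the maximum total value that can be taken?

201 pts

Top feasible selections:
- 3×item 1 + 1×item 2 + 2×item 3: duration 35, value 201
- 3×item 1 + 2×item 2 + 1×item 3: duration 31, value 189
- 2×item 1 + 2×item 2 + 2×item 3: duration 32, value 184
Best: 201 pts.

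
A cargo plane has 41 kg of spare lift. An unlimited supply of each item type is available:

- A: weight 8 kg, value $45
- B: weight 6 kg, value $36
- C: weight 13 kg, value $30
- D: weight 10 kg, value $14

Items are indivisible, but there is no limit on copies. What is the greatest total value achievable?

$234

Best value-per-unit is B at 36/6; filling with it alone gives 6×36 = 216.
Optimal mix: 2×A + 4×B → weight 40, value 234.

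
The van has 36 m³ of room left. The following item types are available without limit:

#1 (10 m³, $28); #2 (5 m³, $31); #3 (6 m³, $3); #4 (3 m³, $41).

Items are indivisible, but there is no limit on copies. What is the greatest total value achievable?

Best value-per-unit is #4 at 41/3, and filling with it alone uses volume 12×3=36. No mix of the others beats 12×41 = 492.

$492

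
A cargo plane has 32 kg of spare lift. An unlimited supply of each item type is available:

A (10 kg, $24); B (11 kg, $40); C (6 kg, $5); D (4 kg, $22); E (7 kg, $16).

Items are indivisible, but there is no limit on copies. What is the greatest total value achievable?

$176

Best value-per-unit is D at 22/4, and filling with it alone uses weight 8×4=32. No mix of the others beats 8×22 = 176.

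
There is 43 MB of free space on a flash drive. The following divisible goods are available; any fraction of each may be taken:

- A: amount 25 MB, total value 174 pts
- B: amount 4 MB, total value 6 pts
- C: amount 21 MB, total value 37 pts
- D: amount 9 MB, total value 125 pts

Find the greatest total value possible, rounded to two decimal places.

314.86

Take in order of value per unit:
- D (125/9 per unit): all 9 → value 125, running total 125.00
- A (174/25 per unit): all 25 → value 174, running total 299.00
- C (37/21 per unit): 9 of 21 → value 9×37/21 = 15.8571, running total 314.86
Total 314.86.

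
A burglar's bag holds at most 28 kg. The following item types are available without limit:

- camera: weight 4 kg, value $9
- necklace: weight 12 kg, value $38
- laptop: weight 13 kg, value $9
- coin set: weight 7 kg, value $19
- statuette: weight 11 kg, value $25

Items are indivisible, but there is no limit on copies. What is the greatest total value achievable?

Best value-per-unit is necklace at 38/12; filling with it alone gives 2×38 = 76.
Optimal mix: 1×camera + 2×necklace → weight 28, value 85.

$85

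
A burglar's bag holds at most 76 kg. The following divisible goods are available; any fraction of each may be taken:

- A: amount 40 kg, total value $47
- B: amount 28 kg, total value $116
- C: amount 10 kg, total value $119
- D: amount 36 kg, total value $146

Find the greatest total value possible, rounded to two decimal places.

Take in order of value per unit:
- C (119/10 per unit): all 10 → value 119, running total 119.00
- B (116/28 per unit): all 28 → value 116, running total 235.00
- D (146/36 per unit): all 36 → value 146, running total 381.00
- A (47/40 per unit): 2 of 40 → value 2×47/40 = 2.3500, running total 383.35
Total 383.35.

383.35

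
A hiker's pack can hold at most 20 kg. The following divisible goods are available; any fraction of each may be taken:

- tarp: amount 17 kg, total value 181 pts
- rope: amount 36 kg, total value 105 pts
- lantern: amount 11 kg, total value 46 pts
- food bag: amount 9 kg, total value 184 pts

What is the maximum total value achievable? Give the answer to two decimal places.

Take in order of value per unit:
- food bag (184/9 per unit): all 9 → value 184, running total 184.00
- tarp (181/17 per unit): 11 of 17 → value 11×181/17 = 117.1176, running total 301.12
Total 301.12.

301.12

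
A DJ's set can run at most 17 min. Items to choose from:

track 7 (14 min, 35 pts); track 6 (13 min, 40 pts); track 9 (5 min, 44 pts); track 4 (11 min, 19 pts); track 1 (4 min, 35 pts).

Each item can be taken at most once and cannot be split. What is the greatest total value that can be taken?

79 pts

Check high-value combinations within 17 min:
- track 9+track 1: duration 5+4=9, value 44+35=79
- track 6+track 1: duration 13+4=17, value 40+35=75
- track 9+track 4: duration 5+11=16, value 44+19=63
- track 4+track 1: duration 11+4=15, value 19+35=54
Best: 79 pts.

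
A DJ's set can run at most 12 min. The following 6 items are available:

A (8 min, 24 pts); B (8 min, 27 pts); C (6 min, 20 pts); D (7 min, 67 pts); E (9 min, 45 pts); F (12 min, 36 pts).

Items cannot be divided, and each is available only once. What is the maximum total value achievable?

67 pts

Check high-value combinations within 12 min:
- D: duration 7, value 67
- E: duration 9, value 45
- F: duration 12, value 36
- B: duration 8, value 27
- A: duration 8, value 24
Best: 67 pts.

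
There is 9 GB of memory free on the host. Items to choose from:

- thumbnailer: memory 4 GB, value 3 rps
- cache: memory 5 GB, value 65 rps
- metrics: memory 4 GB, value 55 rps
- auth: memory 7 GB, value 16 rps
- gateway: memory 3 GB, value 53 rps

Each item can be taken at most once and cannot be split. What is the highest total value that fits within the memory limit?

Check high-value combinations within 9 GB:
- cache+metrics: memory 5+4=9, value 65+55=120
- cache+gateway: memory 5+3=8, value 65+53=118
- metrics+gateway: memory 4+3=7, value 55+53=108
Best: 120 rps.

120 rps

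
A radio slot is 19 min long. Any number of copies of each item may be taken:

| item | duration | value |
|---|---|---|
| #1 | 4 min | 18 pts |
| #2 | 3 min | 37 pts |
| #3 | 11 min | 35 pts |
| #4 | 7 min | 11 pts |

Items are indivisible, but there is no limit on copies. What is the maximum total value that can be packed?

Best value-per-unit is #2 at 37/3, and filling with it alone uses duration 6×3=18. No mix of the others beats 6×37 = 222.

222 pts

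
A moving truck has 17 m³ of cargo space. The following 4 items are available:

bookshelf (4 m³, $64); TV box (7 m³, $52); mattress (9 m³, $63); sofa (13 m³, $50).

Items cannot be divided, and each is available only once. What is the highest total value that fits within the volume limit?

Check high-value combinations within 17 m³:
- bookshelf+mattress: volume 4+9=13, value 64+63=127
- bookshelf+TV box: volume 4+7=11, value 64+52=116
- TV box+mattress: volume 7+9=16, value 52+63=115
Best: $127.

$127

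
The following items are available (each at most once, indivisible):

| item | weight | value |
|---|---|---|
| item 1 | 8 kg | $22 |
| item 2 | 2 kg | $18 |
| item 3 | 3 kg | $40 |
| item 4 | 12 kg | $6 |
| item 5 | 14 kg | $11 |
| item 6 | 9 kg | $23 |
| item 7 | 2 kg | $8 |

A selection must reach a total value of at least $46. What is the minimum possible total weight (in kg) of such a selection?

Subsets with value ≥ 46, sorted by total weight:
- item 2+item 3: weight 5, value 58
- item 3+item 7: weight 5, value 48
- item 2+item 3+item 7: weight 7, value 66
Minimum weight: 5 kg.

5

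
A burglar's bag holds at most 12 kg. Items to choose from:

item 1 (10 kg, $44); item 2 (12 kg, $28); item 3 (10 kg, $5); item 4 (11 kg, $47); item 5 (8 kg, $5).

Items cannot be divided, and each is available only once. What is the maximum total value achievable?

$47

Check high-value combinations within 12 kg:
- item 4: weight 11, value 47
- item 1: weight 10, value 44
- item 2: weight 12, value 28
Best: $47.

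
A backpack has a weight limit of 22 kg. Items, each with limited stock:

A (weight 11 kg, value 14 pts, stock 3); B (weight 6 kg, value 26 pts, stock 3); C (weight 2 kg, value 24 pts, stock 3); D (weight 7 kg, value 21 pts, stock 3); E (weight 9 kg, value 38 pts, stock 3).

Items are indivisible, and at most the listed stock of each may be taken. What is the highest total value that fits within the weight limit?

Top feasible selections:
- 1×B + 3×C + 1×E: weight 21, value 136
- 3×C + 1×D + 1×E: weight 22, value 131
Best: 136 pts.

136 pts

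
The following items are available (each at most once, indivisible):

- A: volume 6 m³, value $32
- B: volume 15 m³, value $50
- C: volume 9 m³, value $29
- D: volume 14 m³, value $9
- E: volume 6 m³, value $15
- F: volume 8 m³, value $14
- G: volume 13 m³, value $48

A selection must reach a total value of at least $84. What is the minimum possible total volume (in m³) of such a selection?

25

Subsets with value ≥ 84, sorted by total volume:
- A+E+G: volume 25, value 95
- A+B+E: volume 27, value 97
- A+F+G: volume 27, value 94
Minimum volume: 25 m³.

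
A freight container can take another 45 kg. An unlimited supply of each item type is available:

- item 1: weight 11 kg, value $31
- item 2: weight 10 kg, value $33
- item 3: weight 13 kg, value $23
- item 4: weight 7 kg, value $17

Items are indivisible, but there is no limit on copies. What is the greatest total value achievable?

$133

Best value-per-unit is item 2 at 33/10; filling with it alone gives 4×33 = 132.
Optimal mix: 3×item 2 + 2×item 4 → weight 44, value 133.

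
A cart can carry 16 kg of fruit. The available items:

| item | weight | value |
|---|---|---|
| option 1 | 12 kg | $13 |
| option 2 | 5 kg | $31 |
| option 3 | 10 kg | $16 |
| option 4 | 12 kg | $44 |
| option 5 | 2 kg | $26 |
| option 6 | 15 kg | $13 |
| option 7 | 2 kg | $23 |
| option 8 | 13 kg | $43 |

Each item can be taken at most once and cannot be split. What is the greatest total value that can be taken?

$93

Check high-value combinations within 16 kg:
- option 4+option 5+option 7: weight 12+2+2=16, value 44+26+23=93
- option 2+option 5+option 7: weight 5+2+2=9, value 31+26+23=80
- option 4+option 5: weight 12+2=14, value 44+26=70
- option 5+option 8: weight 2+13=15, value 26+43=69
Best: $93.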